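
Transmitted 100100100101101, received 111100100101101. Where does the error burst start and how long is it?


XOR: 011000000000000

Burst at position 1, length 2


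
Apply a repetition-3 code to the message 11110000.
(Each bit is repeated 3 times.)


Each bit -> 3 copies

111111111111000000000000


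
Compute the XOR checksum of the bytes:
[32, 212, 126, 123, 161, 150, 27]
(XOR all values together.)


XOR chain: 32 ^ 212 ^ 126 ^ 123 ^ 161 ^ 150 ^ 27 = 221

221


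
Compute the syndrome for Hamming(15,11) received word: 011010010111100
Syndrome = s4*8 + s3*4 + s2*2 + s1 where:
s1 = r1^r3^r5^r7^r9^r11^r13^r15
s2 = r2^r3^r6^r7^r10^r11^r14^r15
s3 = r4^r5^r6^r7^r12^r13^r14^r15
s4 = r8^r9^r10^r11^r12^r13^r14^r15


s1=0, s2=0, s3=1, s4=1

Syndrome = 12 (error at position 12)


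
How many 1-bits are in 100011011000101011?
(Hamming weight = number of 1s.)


Counting 1s in 100011011000101011

9


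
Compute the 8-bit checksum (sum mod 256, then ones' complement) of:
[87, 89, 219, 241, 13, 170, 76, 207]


Sum = 1102 mod 256 = 78
Complement = 177

177


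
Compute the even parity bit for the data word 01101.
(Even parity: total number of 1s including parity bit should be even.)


Number of 1s in data: 3
Parity bit: 1

1


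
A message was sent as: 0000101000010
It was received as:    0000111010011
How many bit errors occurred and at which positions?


XOR: 0000010010001

3 error(s) at position(s): 5, 8, 12


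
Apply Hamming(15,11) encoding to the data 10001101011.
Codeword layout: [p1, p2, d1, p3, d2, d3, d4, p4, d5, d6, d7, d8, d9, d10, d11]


Parity bits: p1=1, p2=0, p3=1, p4=1

101100011101011


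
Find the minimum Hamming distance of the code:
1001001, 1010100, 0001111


Comparing all pairs, minimum distance: 3
Can detect 2 errors, correct 1 errors

3


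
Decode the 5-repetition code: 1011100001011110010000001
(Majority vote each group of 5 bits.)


Groups: 10111, 00001, 01111, 00100, 00001
Majority votes: 10100

10100


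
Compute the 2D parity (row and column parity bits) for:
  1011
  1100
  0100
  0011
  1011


Row parities: 10101
Column parities: 1011

Row P: 10101, Col P: 1011, Corner: 1


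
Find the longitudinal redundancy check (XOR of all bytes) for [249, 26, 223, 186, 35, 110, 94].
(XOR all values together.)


XOR chain: 249 ^ 26 ^ 223 ^ 186 ^ 35 ^ 110 ^ 94 = 149

149


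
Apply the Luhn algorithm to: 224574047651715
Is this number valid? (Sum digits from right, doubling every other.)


Luhn sum = 65
65 mod 10 = 5

Invalid (Luhn sum mod 10 = 5)


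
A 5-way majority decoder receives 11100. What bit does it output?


Ones: 3 out of 5
Threshold: 3

1 (3/5 voted 1)


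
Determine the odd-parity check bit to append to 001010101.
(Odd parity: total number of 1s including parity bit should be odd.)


Number of 1s in data: 4
Parity bit: 1

1


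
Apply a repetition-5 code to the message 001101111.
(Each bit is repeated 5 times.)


Each bit -> 5 copies

000000000011111111110000011111111111111111111


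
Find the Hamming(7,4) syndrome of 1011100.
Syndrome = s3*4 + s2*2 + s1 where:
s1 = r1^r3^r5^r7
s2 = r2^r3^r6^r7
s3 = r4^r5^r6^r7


s1=1, s2=1, s3=0

Syndrome = 3 (error at position 3)


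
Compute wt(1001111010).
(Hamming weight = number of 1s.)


Counting 1s in 1001111010

6


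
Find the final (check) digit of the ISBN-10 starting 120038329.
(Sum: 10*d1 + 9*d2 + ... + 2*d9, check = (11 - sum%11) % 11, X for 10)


Weighted sum: 122
122 mod 11 = 1

Check digit: X


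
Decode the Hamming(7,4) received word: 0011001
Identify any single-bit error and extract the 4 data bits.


Syndrome = 0: no error detected

Data: 1001 (no errors)


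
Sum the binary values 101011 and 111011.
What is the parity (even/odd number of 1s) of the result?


101011 = 43
111011 = 59
Sum = 102 = 1100110
1s count = 4

even parity (4 ones in 1100110)


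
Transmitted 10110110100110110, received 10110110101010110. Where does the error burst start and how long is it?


XOR: 00000000001100000

Burst at position 10, length 2


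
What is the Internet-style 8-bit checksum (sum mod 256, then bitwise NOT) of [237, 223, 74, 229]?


Sum = 763 mod 256 = 251
Complement = 4

4


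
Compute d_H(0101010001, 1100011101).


XOR: 1001001100
Count of 1s: 4

4


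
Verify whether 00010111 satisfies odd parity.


Number of 1s: 4

No, parity error (4 ones)


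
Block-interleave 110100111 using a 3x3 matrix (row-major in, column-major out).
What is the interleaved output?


Matrix:
  110
  100
  111
Read columns: 111101001

111101001


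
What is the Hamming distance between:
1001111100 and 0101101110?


XOR: 1100010010
Count of 1s: 4

4


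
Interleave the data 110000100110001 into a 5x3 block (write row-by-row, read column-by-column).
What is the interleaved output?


Matrix:
  110
  000
  100
  110
  001
Read columns: 101101001000001

101101001000001


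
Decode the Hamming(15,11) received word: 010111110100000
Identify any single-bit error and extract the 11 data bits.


Syndrome = 0: no error detected

Data: 01110100000 (no errors)


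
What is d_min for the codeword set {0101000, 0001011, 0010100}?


Comparing all pairs, minimum distance: 3
Can detect 2 errors, correct 1 errors

3


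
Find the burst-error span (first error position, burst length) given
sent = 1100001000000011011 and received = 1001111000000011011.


XOR: 0101110000000000000

Burst at position 1, length 5


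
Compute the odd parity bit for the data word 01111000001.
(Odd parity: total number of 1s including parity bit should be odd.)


Number of 1s in data: 5
Parity bit: 0

0


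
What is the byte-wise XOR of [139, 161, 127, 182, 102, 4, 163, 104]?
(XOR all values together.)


XOR chain: 139 ^ 161 ^ 127 ^ 182 ^ 102 ^ 4 ^ 163 ^ 104 = 74

74


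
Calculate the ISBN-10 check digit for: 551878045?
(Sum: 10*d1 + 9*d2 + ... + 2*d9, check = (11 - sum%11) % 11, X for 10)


Weighted sum: 263
263 mod 11 = 10

Check digit: 1


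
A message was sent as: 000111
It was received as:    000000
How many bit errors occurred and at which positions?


XOR: 000111

3 error(s) at position(s): 3, 4, 5


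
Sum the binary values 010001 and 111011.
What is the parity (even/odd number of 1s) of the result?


010001 = 17
111011 = 59
Sum = 76 = 1001100
1s count = 3

odd parity (3 ones in 1001100)


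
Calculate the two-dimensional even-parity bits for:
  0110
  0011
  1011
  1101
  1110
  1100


Row parities: 001110
Column parities: 0001

Row P: 001110, Col P: 0001, Corner: 1


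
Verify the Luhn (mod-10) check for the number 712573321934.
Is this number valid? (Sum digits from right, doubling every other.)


Luhn sum = 52
52 mod 10 = 2

Invalid (Luhn sum mod 10 = 2)


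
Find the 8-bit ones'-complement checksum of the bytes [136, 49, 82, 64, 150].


Sum = 481 mod 256 = 225
Complement = 30

30


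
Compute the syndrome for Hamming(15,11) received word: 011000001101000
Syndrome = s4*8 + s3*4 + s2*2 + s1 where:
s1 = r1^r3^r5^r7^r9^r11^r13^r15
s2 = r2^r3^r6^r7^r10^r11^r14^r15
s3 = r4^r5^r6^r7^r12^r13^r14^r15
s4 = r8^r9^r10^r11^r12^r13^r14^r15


s1=0, s2=1, s3=1, s4=1

Syndrome = 14 (error at position 14)


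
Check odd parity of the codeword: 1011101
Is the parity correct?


Number of 1s: 5

Yes, parity is correct (5 ones)


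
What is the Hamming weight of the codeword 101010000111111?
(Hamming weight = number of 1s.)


Counting 1s in 101010000111111

9


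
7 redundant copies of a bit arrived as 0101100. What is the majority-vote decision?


Ones: 3 out of 7
Threshold: 4

0 (3/7 voted 1)


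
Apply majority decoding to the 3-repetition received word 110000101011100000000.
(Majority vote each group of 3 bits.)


Groups: 110, 000, 101, 011, 100, 000, 000
Majority votes: 1011000

1011000


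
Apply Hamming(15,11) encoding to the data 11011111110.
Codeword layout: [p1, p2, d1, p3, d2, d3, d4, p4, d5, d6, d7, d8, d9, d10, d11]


Parity bits: p1=0, p2=1, p3=1, p4=0

011110101111110


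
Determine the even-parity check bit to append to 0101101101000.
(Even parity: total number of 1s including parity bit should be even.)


Number of 1s in data: 6
Parity bit: 0

0


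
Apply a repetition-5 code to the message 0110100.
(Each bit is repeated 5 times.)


Each bit -> 5 copies

00000111111111100000111110000000000


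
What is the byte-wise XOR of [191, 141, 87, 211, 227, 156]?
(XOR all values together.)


XOR chain: 191 ^ 141 ^ 87 ^ 211 ^ 227 ^ 156 = 201

201


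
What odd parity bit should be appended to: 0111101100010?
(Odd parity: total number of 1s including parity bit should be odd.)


Number of 1s in data: 7
Parity bit: 0

0


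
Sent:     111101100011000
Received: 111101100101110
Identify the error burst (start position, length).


XOR: 000000000110110

Burst at position 9, length 5


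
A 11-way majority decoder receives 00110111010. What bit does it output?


Ones: 6 out of 11
Threshold: 6

1 (6/11 voted 1)


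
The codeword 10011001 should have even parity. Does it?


Number of 1s: 4

Yes, parity is correct (4 ones)


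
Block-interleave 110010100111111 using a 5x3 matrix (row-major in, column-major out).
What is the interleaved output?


Matrix:
  110
  010
  100
  111
  111
Read columns: 101111101100011

101111101100011


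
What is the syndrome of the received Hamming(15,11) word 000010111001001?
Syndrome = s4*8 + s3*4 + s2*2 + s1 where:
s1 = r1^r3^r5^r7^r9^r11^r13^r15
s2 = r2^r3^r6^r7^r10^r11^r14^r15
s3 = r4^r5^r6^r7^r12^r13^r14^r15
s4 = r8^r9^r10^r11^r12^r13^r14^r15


s1=0, s2=0, s3=0, s4=0

Syndrome = 0 (no error)


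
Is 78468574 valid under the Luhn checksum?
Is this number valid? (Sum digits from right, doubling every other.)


Luhn sum = 48
48 mod 10 = 8

Invalid (Luhn sum mod 10 = 8)


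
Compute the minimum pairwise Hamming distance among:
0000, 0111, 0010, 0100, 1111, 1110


Comparing all pairs, minimum distance: 1
Can detect 0 errors, correct 0 errors

1


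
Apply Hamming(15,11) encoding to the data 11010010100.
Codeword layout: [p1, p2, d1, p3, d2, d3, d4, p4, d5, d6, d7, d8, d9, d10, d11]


Parity bits: p1=1, p2=1, p3=1, p4=0

111110100010100


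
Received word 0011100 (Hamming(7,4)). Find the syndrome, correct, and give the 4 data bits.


Syndrome = 2: error at position 2

Data: 1100 (corrected bit 2)


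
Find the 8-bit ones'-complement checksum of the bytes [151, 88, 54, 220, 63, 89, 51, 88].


Sum = 804 mod 256 = 36
Complement = 219

219


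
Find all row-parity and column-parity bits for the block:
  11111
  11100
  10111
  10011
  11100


Row parities: 11011
Column parities: 11011

Row P: 11011, Col P: 11011, Corner: 0


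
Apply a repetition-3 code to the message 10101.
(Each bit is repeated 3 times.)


Each bit -> 3 copies

111000111000111


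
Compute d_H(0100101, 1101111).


XOR: 1001010
Count of 1s: 3

3


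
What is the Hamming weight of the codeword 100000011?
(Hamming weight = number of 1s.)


Counting 1s in 100000011

3


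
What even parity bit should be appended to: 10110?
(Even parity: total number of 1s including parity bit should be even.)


Number of 1s in data: 3
Parity bit: 1

1


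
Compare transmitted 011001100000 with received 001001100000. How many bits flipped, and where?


XOR: 010000000000

1 error(s) at position(s): 1


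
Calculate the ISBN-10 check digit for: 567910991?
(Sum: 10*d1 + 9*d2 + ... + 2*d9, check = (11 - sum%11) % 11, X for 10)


Weighted sum: 294
294 mod 11 = 8

Check digit: 3


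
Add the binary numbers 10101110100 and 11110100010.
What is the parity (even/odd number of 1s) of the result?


10101110100 = 1396
11110100010 = 1954
Sum = 3350 = 110100010110
1s count = 6

even parity (6 ones in 110100010110)


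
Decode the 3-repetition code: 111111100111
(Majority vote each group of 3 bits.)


Groups: 111, 111, 100, 111
Majority votes: 1101

1101


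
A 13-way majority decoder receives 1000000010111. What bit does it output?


Ones: 5 out of 13
Threshold: 7

0 (5/13 voted 1)


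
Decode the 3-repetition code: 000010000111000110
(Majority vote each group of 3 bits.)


Groups: 000, 010, 000, 111, 000, 110
Majority votes: 000101

000101


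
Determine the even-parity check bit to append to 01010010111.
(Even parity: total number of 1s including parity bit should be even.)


Number of 1s in data: 6
Parity bit: 0

0


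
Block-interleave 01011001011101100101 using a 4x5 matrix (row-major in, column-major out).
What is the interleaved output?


Matrix:
  01011
  00101
  11011
  00101
Read columns: 00101010010110101111

00101010010110101111


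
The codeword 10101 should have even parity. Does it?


Number of 1s: 3

No, parity error (3 ones)


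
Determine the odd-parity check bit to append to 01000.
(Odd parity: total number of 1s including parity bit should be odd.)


Number of 1s in data: 1
Parity bit: 0

0


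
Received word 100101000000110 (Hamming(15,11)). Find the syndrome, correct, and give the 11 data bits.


Syndrome = 0: no error detected

Data: 00100000110 (no errors)


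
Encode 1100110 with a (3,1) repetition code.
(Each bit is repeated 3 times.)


Each bit -> 3 copies

111111000000111111000


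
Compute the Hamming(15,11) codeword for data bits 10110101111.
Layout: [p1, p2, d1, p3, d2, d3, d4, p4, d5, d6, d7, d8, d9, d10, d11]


Parity bits: p1=0, p2=0, p3=0, p4=1

001001110101111


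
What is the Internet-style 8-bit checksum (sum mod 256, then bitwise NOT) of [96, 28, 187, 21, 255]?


Sum = 587 mod 256 = 75
Complement = 180

180


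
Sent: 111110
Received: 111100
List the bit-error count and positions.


XOR: 000010

1 error(s) at position(s): 4


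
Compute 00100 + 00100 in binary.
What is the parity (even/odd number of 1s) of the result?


00100 = 4
00100 = 4
Sum = 8 = 1000
1s count = 1

odd parity (1 ones in 1000)


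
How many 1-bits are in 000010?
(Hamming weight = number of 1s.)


Counting 1s in 000010

1


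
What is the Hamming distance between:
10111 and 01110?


XOR: 11001
Count of 1s: 3

3


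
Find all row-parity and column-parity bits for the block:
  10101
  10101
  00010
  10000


Row parities: 1111
Column parities: 10010

Row P: 1111, Col P: 10010, Corner: 0


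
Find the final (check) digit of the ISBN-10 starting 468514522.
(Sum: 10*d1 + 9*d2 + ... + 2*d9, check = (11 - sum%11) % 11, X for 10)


Weighted sum: 249
249 mod 11 = 7

Check digit: 4


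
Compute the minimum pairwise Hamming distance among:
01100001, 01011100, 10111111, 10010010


Comparing all pairs, minimum distance: 4
Can detect 3 errors, correct 1 errors

4


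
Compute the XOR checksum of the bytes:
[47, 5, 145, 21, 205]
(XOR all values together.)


XOR chain: 47 ^ 5 ^ 145 ^ 21 ^ 205 = 99

99


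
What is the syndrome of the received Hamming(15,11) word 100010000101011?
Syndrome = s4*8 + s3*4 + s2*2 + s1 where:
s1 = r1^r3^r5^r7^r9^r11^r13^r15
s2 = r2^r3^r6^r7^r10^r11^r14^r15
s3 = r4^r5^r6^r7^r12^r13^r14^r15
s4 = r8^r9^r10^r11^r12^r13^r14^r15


s1=1, s2=1, s3=0, s4=0

Syndrome = 3 (error at position 3)


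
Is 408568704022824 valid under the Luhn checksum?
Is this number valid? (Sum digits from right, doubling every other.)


Luhn sum = 59
59 mod 10 = 9

Invalid (Luhn sum mod 10 = 9)


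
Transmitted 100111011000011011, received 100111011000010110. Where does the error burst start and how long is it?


XOR: 000000000000001101

Burst at position 14, length 4


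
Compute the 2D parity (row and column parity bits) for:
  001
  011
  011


Row parities: 100
Column parities: 001

Row P: 100, Col P: 001, Corner: 1


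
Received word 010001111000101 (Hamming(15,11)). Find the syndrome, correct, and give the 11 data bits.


Syndrome = 0: no error detected

Data: 00111000101 (no errors)


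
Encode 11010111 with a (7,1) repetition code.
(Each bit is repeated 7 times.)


Each bit -> 7 copies

11111111111111000000011111110000000111111111111111111111


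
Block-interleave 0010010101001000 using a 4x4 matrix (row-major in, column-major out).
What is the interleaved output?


Matrix:
  0010
  0101
  0100
  1000
Read columns: 0001011010000100

0001011010000100


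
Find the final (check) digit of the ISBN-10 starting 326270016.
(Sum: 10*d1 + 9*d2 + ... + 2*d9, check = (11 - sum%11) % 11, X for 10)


Weighted sum: 167
167 mod 11 = 2

Check digit: 9


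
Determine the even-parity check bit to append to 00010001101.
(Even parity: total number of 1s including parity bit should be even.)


Number of 1s in data: 4
Parity bit: 0

0


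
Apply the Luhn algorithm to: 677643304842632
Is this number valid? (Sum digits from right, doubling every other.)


Luhn sum = 67
67 mod 10 = 7

Invalid (Luhn sum mod 10 = 7)


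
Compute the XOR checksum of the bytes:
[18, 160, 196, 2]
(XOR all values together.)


XOR chain: 18 ^ 160 ^ 196 ^ 2 = 116

116


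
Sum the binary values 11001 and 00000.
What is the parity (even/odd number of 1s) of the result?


11001 = 25
00000 = 0
Sum = 25 = 11001
1s count = 3

odd parity (3 ones in 11001)


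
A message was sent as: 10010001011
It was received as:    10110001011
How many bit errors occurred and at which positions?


XOR: 00100000000

1 error(s) at position(s): 2


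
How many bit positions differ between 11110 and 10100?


XOR: 01010
Count of 1s: 2

2


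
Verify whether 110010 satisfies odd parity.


Number of 1s: 3

Yes, parity is correct (3 ones)


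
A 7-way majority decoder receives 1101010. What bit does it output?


Ones: 4 out of 7
Threshold: 4

1 (4/7 voted 1)


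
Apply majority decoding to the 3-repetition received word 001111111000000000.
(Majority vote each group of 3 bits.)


Groups: 001, 111, 111, 000, 000, 000
Majority votes: 011000

011000


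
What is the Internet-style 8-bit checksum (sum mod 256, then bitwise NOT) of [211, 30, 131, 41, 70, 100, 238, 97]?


Sum = 918 mod 256 = 150
Complement = 105

105


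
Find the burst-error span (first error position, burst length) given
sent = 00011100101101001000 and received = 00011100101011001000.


XOR: 00000000000110000000

Burst at position 11, length 2


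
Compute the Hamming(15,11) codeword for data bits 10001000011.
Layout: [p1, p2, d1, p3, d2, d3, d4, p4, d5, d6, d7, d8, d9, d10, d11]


Parity bits: p1=1, p2=1, p3=0, p4=1

111000011000011


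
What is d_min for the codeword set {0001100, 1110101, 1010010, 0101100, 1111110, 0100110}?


Comparing all pairs, minimum distance: 1
Can detect 0 errors, correct 0 errors

1


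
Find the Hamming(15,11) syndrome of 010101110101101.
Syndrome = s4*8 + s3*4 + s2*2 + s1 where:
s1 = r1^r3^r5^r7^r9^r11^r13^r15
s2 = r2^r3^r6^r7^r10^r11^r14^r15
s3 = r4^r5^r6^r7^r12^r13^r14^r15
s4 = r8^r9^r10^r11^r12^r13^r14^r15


s1=1, s2=1, s3=0, s4=1

Syndrome = 11 (error at position 11)


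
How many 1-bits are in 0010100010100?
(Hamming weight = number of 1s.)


Counting 1s in 0010100010100

4


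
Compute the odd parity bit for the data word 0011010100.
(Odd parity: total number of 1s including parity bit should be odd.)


Number of 1s in data: 4
Parity bit: 1

1


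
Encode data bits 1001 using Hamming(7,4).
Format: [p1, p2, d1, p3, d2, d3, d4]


Parity bits: p1=0, p2=0, p3=1

0011001


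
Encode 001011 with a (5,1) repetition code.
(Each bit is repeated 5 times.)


Each bit -> 5 copies

000000000011111000001111111111


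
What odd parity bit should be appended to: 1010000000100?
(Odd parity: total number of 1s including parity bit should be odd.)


Number of 1s in data: 3
Parity bit: 0

0


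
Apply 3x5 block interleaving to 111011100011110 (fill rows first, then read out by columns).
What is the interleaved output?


Matrix:
  11101
  11000
  11110
Read columns: 111111101001100

111111101001100


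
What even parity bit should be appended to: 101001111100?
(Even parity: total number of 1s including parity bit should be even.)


Number of 1s in data: 7
Parity bit: 1

1


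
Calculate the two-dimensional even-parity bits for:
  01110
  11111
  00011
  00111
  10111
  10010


Row parities: 110100
Column parities: 10000

Row P: 110100, Col P: 10000, Corner: 1


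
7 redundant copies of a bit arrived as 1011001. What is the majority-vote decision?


Ones: 4 out of 7
Threshold: 4

1 (4/7 voted 1)


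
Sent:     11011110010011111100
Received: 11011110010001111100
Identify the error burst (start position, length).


XOR: 00000000000010000000

Burst at position 12, length 1


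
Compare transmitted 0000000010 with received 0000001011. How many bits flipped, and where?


XOR: 0000001001

2 error(s) at position(s): 6, 9


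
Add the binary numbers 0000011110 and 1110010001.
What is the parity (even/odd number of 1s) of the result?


0000011110 = 30
1110010001 = 913
Sum = 943 = 1110101111
1s count = 8

even parity (8 ones in 1110101111)


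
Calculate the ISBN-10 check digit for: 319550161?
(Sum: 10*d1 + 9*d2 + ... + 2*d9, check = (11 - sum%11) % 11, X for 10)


Weighted sum: 200
200 mod 11 = 2

Check digit: 9


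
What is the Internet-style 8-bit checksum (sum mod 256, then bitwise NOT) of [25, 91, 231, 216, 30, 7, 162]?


Sum = 762 mod 256 = 250
Complement = 5

5


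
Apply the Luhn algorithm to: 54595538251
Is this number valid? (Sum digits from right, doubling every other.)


Luhn sum = 47
47 mod 10 = 7

Invalid (Luhn sum mod 10 = 7)


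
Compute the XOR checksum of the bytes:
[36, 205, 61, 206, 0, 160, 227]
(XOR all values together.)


XOR chain: 36 ^ 205 ^ 61 ^ 206 ^ 0 ^ 160 ^ 227 = 89

89


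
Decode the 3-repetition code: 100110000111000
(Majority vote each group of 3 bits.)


Groups: 100, 110, 000, 111, 000
Majority votes: 01010

01010


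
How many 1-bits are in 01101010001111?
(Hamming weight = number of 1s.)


Counting 1s in 01101010001111

8


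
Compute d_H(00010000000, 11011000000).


XOR: 11001000000
Count of 1s: 3

3


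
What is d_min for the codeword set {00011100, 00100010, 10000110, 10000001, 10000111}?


Comparing all pairs, minimum distance: 1
Can detect 0 errors, correct 0 errors

1


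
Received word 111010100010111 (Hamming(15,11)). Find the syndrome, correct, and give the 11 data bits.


Syndrome = 5: error at position 5

Data: 10010010111 (corrected bit 5)


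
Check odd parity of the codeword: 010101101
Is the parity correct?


Number of 1s: 5

Yes, parity is correct (5 ones)


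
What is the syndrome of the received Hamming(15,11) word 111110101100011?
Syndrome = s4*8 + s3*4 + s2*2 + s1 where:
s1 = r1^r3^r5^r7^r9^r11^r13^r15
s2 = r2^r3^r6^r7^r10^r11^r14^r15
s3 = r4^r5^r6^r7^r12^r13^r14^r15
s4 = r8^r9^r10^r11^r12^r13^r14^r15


s1=0, s2=0, s3=1, s4=0

Syndrome = 4 (error at position 4)


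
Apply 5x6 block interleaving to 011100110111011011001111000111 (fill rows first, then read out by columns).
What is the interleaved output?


Matrix:
  011100
  110111
  011011
  001111
  000111
Read columns: 010001110010110110110111101111

010001110010110110110111101111


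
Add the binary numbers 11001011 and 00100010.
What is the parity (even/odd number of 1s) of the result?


11001011 = 203
00100010 = 34
Sum = 237 = 11101101
1s count = 6

even parity (6 ones in 11101101)


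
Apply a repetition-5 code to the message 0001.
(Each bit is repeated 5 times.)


Each bit -> 5 copies

00000000000000011111


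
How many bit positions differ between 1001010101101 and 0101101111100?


XOR: 1100111010001
Count of 1s: 7

7


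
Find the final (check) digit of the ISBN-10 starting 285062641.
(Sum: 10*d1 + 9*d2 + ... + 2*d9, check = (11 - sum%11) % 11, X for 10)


Weighted sum: 216
216 mod 11 = 7

Check digit: 4


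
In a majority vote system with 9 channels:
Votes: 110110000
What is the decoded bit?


Ones: 4 out of 9
Threshold: 5

0 (4/9 voted 1)


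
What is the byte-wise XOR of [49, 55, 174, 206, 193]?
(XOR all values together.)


XOR chain: 49 ^ 55 ^ 174 ^ 206 ^ 193 = 167

167


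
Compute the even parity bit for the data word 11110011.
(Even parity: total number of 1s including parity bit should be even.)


Number of 1s in data: 6
Parity bit: 0

0


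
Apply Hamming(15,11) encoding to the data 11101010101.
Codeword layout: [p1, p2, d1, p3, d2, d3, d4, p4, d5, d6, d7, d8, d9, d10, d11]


Parity bits: p1=0, p2=0, p3=0, p4=0

001011001010101


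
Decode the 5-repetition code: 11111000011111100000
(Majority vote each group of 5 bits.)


Groups: 11111, 00001, 11111, 00000
Majority votes: 1010

1010


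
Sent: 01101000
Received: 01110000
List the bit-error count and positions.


XOR: 00011000

2 error(s) at position(s): 3, 4


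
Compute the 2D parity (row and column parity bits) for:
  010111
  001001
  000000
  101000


Row parities: 0000
Column parities: 110110

Row P: 0000, Col P: 110110, Corner: 0


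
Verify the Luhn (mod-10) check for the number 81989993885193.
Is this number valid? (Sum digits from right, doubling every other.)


Luhn sum = 84
84 mod 10 = 4

Invalid (Luhn sum mod 10 = 4)


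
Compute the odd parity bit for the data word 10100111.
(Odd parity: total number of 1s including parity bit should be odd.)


Number of 1s in data: 5
Parity bit: 0

0


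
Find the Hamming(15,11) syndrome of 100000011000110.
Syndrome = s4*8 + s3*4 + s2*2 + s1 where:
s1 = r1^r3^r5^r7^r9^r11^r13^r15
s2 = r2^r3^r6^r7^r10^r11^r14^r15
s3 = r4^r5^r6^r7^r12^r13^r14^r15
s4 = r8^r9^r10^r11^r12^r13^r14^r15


s1=1, s2=1, s3=0, s4=0

Syndrome = 3 (error at position 3)


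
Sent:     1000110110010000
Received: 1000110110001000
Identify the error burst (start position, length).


XOR: 0000000000011000

Burst at position 11, length 2


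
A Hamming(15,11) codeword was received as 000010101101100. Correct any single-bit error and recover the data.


Syndrome = 0: no error detected

Data: 01011101100 (no errors)


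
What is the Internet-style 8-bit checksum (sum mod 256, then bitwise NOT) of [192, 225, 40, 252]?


Sum = 709 mod 256 = 197
Complement = 58

58


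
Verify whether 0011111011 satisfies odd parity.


Number of 1s: 7

Yes, parity is correct (7 ones)


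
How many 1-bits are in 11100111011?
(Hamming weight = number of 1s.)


Counting 1s in 11100111011

8


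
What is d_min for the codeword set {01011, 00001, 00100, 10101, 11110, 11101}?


Comparing all pairs, minimum distance: 1
Can detect 0 errors, correct 0 errors

1


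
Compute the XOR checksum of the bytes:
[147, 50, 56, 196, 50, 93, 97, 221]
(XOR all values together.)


XOR chain: 147 ^ 50 ^ 56 ^ 196 ^ 50 ^ 93 ^ 97 ^ 221 = 142

142


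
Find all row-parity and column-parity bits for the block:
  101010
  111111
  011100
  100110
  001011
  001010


Row parities: 101110
Column parities: 101110

Row P: 101110, Col P: 101110, Corner: 0


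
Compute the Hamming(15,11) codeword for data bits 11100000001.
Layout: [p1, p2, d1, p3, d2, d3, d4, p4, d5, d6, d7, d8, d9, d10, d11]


Parity bits: p1=1, p2=1, p3=1, p4=1

111111010000001


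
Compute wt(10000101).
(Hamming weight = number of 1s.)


Counting 1s in 10000101

3


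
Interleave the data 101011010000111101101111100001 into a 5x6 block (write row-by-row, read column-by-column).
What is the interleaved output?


Matrix:
  101011
  010000
  111101
  101111
  100001
Read columns: 101110110010110001101001010111

101110110010110001101001010111


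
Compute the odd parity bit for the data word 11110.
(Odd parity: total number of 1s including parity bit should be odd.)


Number of 1s in data: 4
Parity bit: 1

1


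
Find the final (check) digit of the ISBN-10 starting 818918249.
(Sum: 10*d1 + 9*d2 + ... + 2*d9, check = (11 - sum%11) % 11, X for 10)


Weighted sum: 300
300 mod 11 = 3

Check digit: 8


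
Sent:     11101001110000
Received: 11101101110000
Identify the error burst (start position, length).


XOR: 00000100000000

Burst at position 5, length 1


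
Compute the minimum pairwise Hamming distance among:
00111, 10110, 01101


Comparing all pairs, minimum distance: 2
Can detect 1 errors, correct 0 errors

2


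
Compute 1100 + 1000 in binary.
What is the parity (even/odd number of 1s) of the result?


1100 = 12
1000 = 8
Sum = 20 = 10100
1s count = 2

even parity (2 ones in 10100)


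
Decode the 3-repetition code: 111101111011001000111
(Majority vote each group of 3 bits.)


Groups: 111, 101, 111, 011, 001, 000, 111
Majority votes: 1111001

1111001


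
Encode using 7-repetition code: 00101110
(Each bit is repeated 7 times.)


Each bit -> 7 copies

00000000000000111111100000001111111111111111111110000000


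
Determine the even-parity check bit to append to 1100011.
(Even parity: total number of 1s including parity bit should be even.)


Number of 1s in data: 4
Parity bit: 0

0


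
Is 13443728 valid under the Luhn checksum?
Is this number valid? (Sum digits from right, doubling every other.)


Luhn sum = 42
42 mod 10 = 2

Invalid (Luhn sum mod 10 = 2)


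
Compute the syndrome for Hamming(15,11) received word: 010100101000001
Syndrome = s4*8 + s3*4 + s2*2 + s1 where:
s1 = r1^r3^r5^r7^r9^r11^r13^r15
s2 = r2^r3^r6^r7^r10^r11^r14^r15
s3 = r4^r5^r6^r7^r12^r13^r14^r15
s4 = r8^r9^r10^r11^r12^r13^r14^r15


s1=1, s2=1, s3=1, s4=0

Syndrome = 7 (error at position 7)


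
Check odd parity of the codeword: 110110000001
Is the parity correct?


Number of 1s: 5

Yes, parity is correct (5 ones)


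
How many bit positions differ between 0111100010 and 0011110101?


XOR: 0100010111
Count of 1s: 5

5


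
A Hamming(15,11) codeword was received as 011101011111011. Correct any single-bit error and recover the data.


Syndrome = 14: error at position 14

Data: 10101111001 (corrected bit 14)


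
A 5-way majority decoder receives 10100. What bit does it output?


Ones: 2 out of 5
Threshold: 3

0 (2/5 voted 1)


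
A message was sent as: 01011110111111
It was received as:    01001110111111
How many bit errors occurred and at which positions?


XOR: 00010000000000

1 error(s) at position(s): 3


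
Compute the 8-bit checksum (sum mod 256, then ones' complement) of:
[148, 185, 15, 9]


Sum = 357 mod 256 = 101
Complement = 154

154


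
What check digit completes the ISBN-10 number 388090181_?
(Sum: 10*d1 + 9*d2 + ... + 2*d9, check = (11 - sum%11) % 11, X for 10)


Weighted sum: 250
250 mod 11 = 8

Check digit: 3


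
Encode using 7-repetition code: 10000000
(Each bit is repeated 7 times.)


Each bit -> 7 copies

11111110000000000000000000000000000000000000000000000000


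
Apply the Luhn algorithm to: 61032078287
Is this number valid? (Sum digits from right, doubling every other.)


Luhn sum = 46
46 mod 10 = 6

Invalid (Luhn sum mod 10 = 6)


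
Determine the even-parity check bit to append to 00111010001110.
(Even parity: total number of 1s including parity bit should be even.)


Number of 1s in data: 7
Parity bit: 1

1


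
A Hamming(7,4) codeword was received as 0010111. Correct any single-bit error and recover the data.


Syndrome = 7: error at position 7

Data: 1110 (corrected bit 7)


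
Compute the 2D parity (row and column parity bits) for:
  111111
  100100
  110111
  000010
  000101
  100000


Row parities: 001101
Column parities: 001011

Row P: 001101, Col P: 001011, Corner: 1


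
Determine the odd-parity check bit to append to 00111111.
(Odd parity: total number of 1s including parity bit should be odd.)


Number of 1s in data: 6
Parity bit: 1

1


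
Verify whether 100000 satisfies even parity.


Number of 1s: 1

No, parity error (1 ones)


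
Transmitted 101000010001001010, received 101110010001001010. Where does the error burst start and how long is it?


XOR: 000110000000000000

Burst at position 3, length 2


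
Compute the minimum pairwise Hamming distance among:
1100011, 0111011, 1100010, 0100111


Comparing all pairs, minimum distance: 1
Can detect 0 errors, correct 0 errors

1


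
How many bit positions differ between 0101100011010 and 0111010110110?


XOR: 0010110101100
Count of 1s: 6

6


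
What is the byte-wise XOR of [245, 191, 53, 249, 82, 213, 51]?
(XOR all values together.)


XOR chain: 245 ^ 191 ^ 53 ^ 249 ^ 82 ^ 213 ^ 51 = 50

50


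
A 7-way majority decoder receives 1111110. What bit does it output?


Ones: 6 out of 7
Threshold: 4

1 (6/7 voted 1)


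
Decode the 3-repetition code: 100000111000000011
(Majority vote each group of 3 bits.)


Groups: 100, 000, 111, 000, 000, 011
Majority votes: 001001

001001


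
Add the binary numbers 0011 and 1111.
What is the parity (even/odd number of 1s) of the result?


0011 = 3
1111 = 15
Sum = 18 = 10010
1s count = 2

even parity (2 ones in 10010)


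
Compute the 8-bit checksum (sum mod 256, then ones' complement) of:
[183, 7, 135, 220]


Sum = 545 mod 256 = 33
Complement = 222

222


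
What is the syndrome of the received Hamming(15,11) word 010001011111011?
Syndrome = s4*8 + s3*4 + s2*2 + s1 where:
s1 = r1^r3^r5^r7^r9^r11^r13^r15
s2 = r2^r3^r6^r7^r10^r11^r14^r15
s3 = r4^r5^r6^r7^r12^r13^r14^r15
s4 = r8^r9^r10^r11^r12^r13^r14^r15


s1=1, s2=0, s3=0, s4=1

Syndrome = 9 (error at position 9)


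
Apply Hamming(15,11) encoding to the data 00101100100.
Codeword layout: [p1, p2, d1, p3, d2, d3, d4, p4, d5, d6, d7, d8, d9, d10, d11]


Parity bits: p1=0, p2=0, p3=0, p4=1

000001011100100


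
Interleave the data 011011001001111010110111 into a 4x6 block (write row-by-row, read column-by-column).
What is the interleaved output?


Matrix:
  011011
  001001
  111010
  110111
Read columns: 001110111110000110111101

001110111110000110111101


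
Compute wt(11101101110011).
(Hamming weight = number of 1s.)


Counting 1s in 11101101110011

10


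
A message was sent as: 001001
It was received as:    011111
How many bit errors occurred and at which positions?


XOR: 010110

3 error(s) at position(s): 1, 3, 4


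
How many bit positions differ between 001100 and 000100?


XOR: 001000
Count of 1s: 1

1


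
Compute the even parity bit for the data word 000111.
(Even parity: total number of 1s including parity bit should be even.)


Number of 1s in data: 3
Parity bit: 1

1


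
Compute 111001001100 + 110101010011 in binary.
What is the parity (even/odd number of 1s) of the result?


111001001100 = 3660
110101010011 = 3411
Sum = 7071 = 1101110011111
1s count = 10

even parity (10 ones in 1101110011111)


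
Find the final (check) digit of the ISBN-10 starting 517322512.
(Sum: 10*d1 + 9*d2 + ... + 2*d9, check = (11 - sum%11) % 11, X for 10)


Weighted sum: 185
185 mod 11 = 9

Check digit: 2


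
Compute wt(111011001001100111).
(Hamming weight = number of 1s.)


Counting 1s in 111011001001100111

11


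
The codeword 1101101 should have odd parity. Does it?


Number of 1s: 5

Yes, parity is correct (5 ones)


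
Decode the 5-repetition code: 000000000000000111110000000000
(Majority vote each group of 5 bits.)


Groups: 00000, 00000, 00000, 11111, 00000, 00000
Majority votes: 000100

000100


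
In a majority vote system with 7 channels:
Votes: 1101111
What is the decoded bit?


Ones: 6 out of 7
Threshold: 4

1 (6/7 voted 1)


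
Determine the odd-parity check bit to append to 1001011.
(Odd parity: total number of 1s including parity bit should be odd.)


Number of 1s in data: 4
Parity bit: 1

1


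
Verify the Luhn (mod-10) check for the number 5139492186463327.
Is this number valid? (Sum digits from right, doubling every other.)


Luhn sum = 86
86 mod 10 = 6

Invalid (Luhn sum mod 10 = 6)


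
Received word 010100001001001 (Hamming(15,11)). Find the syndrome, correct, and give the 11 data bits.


Syndrome = 12: error at position 12

Data: 00001000001 (corrected bit 12)


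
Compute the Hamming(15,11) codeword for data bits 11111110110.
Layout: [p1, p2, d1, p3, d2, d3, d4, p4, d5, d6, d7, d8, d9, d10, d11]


Parity bits: p1=0, p2=0, p3=1, p4=1

001111111110110


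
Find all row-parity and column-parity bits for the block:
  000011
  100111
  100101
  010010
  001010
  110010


Row parities: 001001
Column parities: 101011

Row P: 001001, Col P: 101011, Corner: 0


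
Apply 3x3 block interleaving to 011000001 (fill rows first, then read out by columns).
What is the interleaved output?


Matrix:
  011
  000
  001
Read columns: 000100101

000100101


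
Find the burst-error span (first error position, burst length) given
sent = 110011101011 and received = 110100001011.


XOR: 000111100000

Burst at position 3, length 4


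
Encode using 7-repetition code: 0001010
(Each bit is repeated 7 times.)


Each bit -> 7 copies

0000000000000000000001111111000000011111110000000


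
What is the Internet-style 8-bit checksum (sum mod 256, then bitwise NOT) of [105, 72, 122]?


Sum = 299 mod 256 = 43
Complement = 212

212


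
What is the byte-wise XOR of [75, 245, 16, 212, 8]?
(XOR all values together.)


XOR chain: 75 ^ 245 ^ 16 ^ 212 ^ 8 = 114

114


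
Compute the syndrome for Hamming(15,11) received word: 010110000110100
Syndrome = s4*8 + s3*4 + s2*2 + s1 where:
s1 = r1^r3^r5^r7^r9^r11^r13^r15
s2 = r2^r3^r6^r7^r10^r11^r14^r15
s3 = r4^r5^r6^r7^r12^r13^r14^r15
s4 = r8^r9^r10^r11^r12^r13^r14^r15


s1=1, s2=1, s3=1, s4=1

Syndrome = 15 (error at position 15)


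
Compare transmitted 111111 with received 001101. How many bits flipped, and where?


XOR: 110010

3 error(s) at position(s): 0, 1, 4


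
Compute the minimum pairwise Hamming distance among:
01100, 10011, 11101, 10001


Comparing all pairs, minimum distance: 1
Can detect 0 errors, correct 0 errors

1


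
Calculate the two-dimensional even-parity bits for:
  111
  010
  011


Row parities: 110
Column parities: 110

Row P: 110, Col P: 110, Corner: 0


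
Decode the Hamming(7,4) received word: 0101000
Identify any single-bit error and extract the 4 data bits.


Syndrome = 6: error at position 6

Data: 0010 (corrected bit 6)


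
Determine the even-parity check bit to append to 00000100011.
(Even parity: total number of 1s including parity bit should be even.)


Number of 1s in data: 3
Parity bit: 1

1


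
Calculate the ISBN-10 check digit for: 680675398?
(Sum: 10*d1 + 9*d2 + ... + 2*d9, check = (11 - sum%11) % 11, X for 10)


Weighted sum: 296
296 mod 11 = 10

Check digit: 1


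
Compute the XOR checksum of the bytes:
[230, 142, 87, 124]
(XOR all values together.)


XOR chain: 230 ^ 142 ^ 87 ^ 124 = 67

67


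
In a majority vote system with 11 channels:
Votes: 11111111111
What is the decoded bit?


Ones: 11 out of 11
Threshold: 6

1 (11/11 voted 1)


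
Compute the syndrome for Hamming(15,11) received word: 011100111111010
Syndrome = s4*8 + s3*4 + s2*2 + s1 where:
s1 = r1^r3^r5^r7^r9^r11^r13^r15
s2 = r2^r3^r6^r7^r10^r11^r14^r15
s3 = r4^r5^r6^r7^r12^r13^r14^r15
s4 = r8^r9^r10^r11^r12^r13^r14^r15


s1=0, s2=0, s3=0, s4=0

Syndrome = 0 (no error)


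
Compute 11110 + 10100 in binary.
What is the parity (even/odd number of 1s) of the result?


11110 = 30
10100 = 20
Sum = 50 = 110010
1s count = 3

odd parity (3 ones in 110010)
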